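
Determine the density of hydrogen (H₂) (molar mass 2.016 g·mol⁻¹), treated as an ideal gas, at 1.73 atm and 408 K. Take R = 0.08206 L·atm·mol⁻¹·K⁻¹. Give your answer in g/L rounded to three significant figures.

ρ = PM/(RT) = (1.73 × 2.016) / (0.08206 × 408.0)

ρ ≈ 0.104 g/L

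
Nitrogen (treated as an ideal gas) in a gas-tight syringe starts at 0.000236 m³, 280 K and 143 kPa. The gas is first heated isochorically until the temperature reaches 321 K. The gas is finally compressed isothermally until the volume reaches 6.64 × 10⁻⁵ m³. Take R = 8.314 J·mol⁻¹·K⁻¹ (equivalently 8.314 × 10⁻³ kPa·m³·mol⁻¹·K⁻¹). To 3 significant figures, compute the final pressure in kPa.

Isochoric, so P/T is constant: V₂ = V₁; P₂ = P₁·(T₂/T₁) = 163.9 kPa.
T constant ⇒ Boyle's law P V = const: T₃ = T₂; P₃ = P₂·(V₂/V₃) = 582.7 kPa.

P₃ ≈ 583 kPa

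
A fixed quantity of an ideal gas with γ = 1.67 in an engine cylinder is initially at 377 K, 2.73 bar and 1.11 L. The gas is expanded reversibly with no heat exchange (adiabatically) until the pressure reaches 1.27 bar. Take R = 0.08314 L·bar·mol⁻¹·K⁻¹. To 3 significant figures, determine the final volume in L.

V₂ ≈ 1.76 L

Reversible adiabatic, γ = 1.67: T₂ = T₁·(P₂/P₁)^((γ−1)/γ) = 277.3 K; V₂ = V₁·(P₁/P₂)^(1/γ) = 1.755 L.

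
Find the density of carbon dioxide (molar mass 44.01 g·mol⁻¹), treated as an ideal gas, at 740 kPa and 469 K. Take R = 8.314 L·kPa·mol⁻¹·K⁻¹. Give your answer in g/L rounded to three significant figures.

ρ = PM/(RT) = (740 × 44.01) / (8.314 × 469.0)

ρ ≈ 8.35 g/L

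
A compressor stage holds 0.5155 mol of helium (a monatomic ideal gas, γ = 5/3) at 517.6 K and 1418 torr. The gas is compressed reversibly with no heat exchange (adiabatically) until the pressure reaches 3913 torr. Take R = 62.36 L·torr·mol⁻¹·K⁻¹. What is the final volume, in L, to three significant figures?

From PV = nRT: V₁ = nRT₁/P₁ = 11.73 L.
Reversible adiabatic, γ = 5/3: T₂ = T₁·(P₂/P₁)^((γ−1)/γ) = 776.8 K; V₂ = V₁·(P₁/P₂)^(1/γ) = 6.382 L.

V₂ ≈ 6.38 L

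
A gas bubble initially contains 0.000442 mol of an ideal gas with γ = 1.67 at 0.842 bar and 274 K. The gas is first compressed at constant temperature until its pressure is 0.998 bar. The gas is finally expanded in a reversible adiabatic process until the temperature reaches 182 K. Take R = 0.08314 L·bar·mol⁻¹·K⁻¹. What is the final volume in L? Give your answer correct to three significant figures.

V₃ ≈ 0.0186 L

From PV = nRT: V₁ = nRT₁/P₁ = 0.01196 L.
Isothermal, so P V is constant: T₂ = T₁; V₂ = V₁·(P₁/P₂) = 0.01009 L.
Reversible adiabatic, γ = 1.67: P₃ = P₂·(T₃/T₂)^(γ/(γ−1)) = 0.3600 bar; V₃ = V₂·(T₂/T₃)^(1/(γ−1)) = 0.01858 L.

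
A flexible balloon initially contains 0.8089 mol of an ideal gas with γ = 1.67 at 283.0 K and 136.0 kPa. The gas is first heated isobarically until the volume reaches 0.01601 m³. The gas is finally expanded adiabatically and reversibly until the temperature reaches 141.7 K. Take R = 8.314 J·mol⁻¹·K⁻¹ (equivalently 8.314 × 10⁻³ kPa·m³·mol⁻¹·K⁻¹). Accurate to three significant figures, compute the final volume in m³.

From PV = nRT: V₁ = nRT₁/P₁ = 0.01399 m³.
P constant ⇒ V ∝ T: P₂ = P₁; T₂ = T₁·(V₂/V₁) = 323.8 K.
Adiabatic (γ = 1.67), T V^(γ−1) and P V^γ constant: P₃ = P₂·(T₃/T₂)^(γ/(γ−1)) = 17.34 kPa; V₃ = V₂·(T₂/T₃)^(1/(γ−1)) = 0.05495 m³.

V₃ ≈ 0.0550 m³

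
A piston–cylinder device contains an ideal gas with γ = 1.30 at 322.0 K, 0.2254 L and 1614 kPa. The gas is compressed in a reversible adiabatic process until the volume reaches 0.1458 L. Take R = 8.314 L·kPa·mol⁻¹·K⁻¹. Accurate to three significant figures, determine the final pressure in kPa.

P₂ ≈ 2.84e+03 kPa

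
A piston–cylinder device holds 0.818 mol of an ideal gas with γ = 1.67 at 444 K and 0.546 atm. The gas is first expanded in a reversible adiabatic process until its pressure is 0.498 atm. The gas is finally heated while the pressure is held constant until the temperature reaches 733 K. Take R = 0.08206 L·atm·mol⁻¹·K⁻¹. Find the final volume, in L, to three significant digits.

V₃ ≈ 98.8 L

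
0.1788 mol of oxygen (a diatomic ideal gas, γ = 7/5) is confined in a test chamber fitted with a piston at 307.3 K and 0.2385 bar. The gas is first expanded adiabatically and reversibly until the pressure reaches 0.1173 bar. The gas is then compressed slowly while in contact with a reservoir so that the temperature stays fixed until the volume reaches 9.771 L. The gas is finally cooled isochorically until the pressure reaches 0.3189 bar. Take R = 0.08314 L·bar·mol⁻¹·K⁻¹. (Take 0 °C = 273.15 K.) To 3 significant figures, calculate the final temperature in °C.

From PV = nRT: V₁ = nRT₁/P₁ = 19.15 L.
Adiabatic (γ = 7/5), T V^(γ−1) and P V^γ constant: T₂ = T₁·(P₂/P₁)^((γ−1)/γ) = 250.9 K; V₂ = V₁·(P₁/P₂)^(1/γ) = 31.80 L.
Isothermal, so P V is constant: T₃ = T₂; P₃ = P₂·(V₂/V₃) = 0.3817 bar.
Isochoric, so P/T is constant: V₄ = V₃; T₄ = T₃·(P₄/P₃) = 209.6 K.

T₄ ≈ -63.5 °C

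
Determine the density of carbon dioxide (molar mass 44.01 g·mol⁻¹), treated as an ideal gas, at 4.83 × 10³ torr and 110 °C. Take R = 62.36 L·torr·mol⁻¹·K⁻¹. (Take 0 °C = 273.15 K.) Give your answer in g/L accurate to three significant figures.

ρ ≈ 8.90 g/L

ρ = PM/(RT) = (4.83e+03 × 44.01) / (62.36 × 383.1)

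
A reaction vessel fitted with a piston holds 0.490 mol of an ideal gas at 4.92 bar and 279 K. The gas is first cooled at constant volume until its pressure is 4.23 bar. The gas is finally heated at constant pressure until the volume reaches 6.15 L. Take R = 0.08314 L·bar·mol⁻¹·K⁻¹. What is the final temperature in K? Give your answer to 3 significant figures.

T₃ ≈ 639 K

From PV = nRT: V₁ = nRT₁/P₁ = 2.310 L.
Isochoric, so P/T is constant: V₂ = V₁; T₂ = T₁·(P₂/P₁) = 239.9 K.
Isobaric, so V/T is constant: P₃ = P₂; T₃ = T₂·(V₃/V₂) = 638.6 K.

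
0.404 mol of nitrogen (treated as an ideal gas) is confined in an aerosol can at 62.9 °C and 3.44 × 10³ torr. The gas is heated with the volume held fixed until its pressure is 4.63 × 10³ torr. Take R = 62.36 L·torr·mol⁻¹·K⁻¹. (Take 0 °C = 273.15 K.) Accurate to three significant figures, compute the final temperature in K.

T₂ ≈ 452 K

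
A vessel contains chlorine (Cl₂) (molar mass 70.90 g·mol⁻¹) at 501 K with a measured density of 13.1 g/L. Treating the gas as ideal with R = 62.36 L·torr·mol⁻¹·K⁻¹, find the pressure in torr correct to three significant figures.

P ≈ 5.77e+03 torr

ρ = PM/(RT) ⇒ P = ρRT/M = (13.1 × 62.36 × 501.0) / 70.90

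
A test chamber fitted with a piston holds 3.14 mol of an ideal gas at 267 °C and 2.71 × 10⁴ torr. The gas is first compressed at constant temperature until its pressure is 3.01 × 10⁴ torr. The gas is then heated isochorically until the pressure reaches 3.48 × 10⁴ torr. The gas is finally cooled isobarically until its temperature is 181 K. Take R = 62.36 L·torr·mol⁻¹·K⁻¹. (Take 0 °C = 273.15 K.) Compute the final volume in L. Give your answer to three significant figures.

V₄ ≈ 1.02 L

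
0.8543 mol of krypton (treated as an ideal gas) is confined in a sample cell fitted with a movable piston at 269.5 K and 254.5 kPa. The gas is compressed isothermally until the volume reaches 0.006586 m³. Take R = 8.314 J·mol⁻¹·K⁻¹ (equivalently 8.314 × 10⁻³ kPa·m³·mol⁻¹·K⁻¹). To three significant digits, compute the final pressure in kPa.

From PV = nRT: V₁ = nRT₁/P₁ = 0.007521 m³.
T constant ⇒ Boyle's law P V = const: T₂ = T₁; P₂ = P₁·(V₁/V₂) = 290.6 kPa.

P₂ ≈ 291 kPa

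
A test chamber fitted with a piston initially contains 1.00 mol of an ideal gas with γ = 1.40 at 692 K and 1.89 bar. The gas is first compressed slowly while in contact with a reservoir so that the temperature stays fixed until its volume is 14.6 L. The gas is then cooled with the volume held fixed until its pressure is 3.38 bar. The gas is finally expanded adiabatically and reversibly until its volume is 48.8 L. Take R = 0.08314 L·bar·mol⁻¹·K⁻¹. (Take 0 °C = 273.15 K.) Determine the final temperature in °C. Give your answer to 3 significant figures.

T₄ ≈ 93.1 °C

From PV = nRT: V₁ = nRT₁/P₁ = 30.44 L.
T constant ⇒ Boyle's law P V = const: T₂ = T₁; P₂ = P₁·(V₁/V₂) = 3.941 bar.
V constant ⇒ P ∝ T: V₃ = V₂; T₃ = T₂·(P₃/P₂) = 593.6 K.
Adiabatic (γ = 1.40), T V^(γ−1) and P V^γ constant: T₄ = T₃·(V₃/V₄)^(γ−1) = 366.3 K; P₄ = P₃·(V₃/V₄)^γ = 0.6241 bar.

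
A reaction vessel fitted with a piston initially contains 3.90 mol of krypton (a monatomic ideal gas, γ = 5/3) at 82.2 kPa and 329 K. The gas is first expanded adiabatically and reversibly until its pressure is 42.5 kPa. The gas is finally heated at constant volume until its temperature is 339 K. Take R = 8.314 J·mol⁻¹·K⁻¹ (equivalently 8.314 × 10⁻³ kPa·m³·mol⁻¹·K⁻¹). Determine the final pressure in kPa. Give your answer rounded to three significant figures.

From PV = nRT: V₁ = nRT₁/P₁ = 0.1298 m³.
Adiabatic (γ = 5/3), T V^(γ−1) and P V^γ constant: T₂ = T₁·(P₂/P₁)^((γ−1)/γ) = 252.7 K; V₂ = V₁·(P₁/P₂)^(1/γ) = 0.1928 m³.
V constant ⇒ P ∝ T: V₃ = V₂; P₃ = P₂·(T₃/T₂) = 57.01 kPa.

P₃ ≈ 57.0 kPa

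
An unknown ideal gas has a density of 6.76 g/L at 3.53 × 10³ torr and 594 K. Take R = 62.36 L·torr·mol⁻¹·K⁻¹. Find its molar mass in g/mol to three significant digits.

M ≈ 70.9 g/mol

ρ = PM/(RT) ⇒ M = ρRT/P = (6.76 × 62.36 × 594.0) / 3.53e+03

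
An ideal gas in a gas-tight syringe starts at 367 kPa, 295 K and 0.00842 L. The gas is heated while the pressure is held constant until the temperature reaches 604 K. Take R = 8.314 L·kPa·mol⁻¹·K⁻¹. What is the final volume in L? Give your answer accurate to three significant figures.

P constant ⇒ V ∝ T: P₂ = P₁; V₂ = V₁·(T₂/T₁) = 0.01724 L.

V₂ ≈ 0.0172 L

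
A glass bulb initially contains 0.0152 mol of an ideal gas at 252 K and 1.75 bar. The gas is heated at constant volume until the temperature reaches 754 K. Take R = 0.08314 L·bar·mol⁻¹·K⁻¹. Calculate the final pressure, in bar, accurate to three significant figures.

From PV = nRT: V₁ = nRT₁/P₁ = 0.1820 L.
Isochoric, so P/T is constant: V₂ = V₁; P₂ = P₁·(T₂/T₁) = 5.236 bar.

P₂ ≈ 5.24 bar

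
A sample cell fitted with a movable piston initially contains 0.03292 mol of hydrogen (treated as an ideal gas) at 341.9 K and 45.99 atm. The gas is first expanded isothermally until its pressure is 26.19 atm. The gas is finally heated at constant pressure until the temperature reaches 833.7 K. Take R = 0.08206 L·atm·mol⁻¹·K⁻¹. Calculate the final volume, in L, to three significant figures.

V₃ ≈ 0.0860 L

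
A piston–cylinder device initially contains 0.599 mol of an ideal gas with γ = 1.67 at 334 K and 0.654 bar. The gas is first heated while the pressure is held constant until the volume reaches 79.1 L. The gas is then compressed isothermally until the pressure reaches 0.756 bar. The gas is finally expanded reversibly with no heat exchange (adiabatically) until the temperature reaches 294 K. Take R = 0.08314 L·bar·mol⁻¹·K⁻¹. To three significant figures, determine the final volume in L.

V₄ ≈ 450 L

From PV = nRT: V₁ = nRT₁/P₁ = 25.43 L.
P constant ⇒ V ∝ T: P₂ = P₁; T₂ = T₁·(V₂/V₁) = 1039 K.
Isothermal, so P V is constant: T₃ = T₂; V₃ = V₂·(P₂/P₃) = 68.43 L.
Reversible adiabatic, γ = 1.67: P₄ = P₃·(T₄/T₃)^(γ/(γ−1)) = 0.03252 bar; V₄ = V₃·(T₃/T₄)^(1/(γ−1)) = 450.2 L.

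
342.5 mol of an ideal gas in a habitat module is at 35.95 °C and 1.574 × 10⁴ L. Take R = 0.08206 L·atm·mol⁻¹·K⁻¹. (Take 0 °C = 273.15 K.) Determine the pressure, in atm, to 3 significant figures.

Convert: T = 309.10 K.
PV = nRT ⇒ P = nRT/V = (342.5 × 0.08206 × 309.10) / 1.574e+04

P ≈ 0.552 atm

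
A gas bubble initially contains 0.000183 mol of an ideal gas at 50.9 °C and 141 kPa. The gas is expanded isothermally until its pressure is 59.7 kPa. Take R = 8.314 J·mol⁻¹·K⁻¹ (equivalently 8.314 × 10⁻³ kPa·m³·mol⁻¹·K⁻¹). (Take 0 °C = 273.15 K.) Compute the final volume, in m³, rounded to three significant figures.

Convert: T₁ = 324.0 K.
From PV = nRT: V₁ = nRT₁/P₁ = 3.497e-06 m³.
Isothermal, so P V is constant: T₂ = T₁; V₂ = V₁·(P₁/P₂) = 8.258e-06 m³.

V₂ ≈ 8.26e-06 m³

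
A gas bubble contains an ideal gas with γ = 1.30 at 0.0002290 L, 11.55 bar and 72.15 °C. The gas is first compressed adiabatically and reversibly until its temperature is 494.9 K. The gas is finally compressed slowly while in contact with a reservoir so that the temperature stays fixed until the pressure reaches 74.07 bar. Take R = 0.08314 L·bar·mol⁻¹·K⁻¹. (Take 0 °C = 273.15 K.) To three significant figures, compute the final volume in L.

V₃ ≈ 5.12e-05 L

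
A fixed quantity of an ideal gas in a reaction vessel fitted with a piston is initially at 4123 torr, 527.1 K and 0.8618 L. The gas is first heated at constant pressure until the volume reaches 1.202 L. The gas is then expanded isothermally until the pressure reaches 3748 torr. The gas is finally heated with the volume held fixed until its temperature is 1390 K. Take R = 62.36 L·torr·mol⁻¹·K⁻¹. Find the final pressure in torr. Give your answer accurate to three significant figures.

P constant ⇒ V ∝ T: P₂ = P₁; T₂ = T₁·(V₂/V₁) = 735.2 K.
Isothermal, so P V is constant: T₃ = T₂; V₃ = V₂·(P₂/P₃) = 1.322 L.
V constant ⇒ P ∝ T: V₄ = V₃; P₄ = P₃·(T₄/T₃) = 7086 torr.

P₄ ≈ 7.09e+03 torr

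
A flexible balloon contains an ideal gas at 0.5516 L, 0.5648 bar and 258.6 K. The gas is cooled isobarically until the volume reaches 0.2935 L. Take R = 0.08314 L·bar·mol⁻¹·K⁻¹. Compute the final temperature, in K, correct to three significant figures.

T₂ ≈ 138 K

P constant ⇒ V ∝ T: P₂ = P₁; T₂ = T₁·(V₂/V₁) = 137.6 K.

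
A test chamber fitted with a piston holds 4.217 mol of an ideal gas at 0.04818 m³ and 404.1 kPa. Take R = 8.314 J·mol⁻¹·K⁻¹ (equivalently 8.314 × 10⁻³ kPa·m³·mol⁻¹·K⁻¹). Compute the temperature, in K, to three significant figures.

T ≈ 555 K

PV = nRT ⇒ T = PV/(nR) = (404.1 × 0.04818) / (4.217 × 8.314 × 10⁻³)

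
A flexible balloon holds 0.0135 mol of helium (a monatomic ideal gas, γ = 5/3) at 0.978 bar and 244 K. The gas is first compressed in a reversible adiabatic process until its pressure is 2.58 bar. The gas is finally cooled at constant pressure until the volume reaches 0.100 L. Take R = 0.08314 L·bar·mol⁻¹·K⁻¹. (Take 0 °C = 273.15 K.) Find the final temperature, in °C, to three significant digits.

T₃ ≈ -43.3 °C

From PV = nRT: V₁ = nRT₁/P₁ = 0.2800 L.
Reversible adiabatic, γ = 5/3: T₂ = T₁·(P₂/P₁)^((γ−1)/γ) = 359.7 K; V₂ = V₁·(P₁/P₂)^(1/γ) = 0.1565 L.
Isobaric, so V/T is constant: P₃ = P₂; T₃ = T₂·(V₃/V₂) = 229.9 K.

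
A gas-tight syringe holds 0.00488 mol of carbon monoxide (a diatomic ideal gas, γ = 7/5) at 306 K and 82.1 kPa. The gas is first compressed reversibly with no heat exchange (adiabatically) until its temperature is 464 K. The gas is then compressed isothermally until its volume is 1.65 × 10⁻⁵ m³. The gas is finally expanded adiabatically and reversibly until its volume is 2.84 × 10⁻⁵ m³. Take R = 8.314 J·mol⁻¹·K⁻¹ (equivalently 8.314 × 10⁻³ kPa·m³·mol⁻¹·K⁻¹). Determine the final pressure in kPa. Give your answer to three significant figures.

P₄ ≈ 533 kPa

From PV = nRT: V₁ = nRT₁/P₁ = 0.0001512 m³.
Reversible adiabatic, γ = 7/5: P₂ = P₁·(T₂/T₁)^(γ/(γ−1)) = 352.5 kPa; V₂ = V₁·(T₁/T₂)^(1/(γ−1)) = 5.341e-05 m³.
T constant ⇒ Boyle's law P V = const: T₃ = T₂; P₃ = P₂·(V₂/V₃) = 1141 kPa.
Reversible adiabatic, γ = 7/5: T₄ = T₃·(V₃/V₄)^(γ−1) = 373.4 K; P₄ = P₃·(V₃/V₄)^γ = 533.5 kPa.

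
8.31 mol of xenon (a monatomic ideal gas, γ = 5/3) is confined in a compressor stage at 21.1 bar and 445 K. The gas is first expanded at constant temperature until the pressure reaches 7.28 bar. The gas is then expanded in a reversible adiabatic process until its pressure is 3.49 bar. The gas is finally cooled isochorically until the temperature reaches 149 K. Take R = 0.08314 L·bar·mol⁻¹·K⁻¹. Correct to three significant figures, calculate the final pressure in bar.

P₄ ≈ 1.57 bar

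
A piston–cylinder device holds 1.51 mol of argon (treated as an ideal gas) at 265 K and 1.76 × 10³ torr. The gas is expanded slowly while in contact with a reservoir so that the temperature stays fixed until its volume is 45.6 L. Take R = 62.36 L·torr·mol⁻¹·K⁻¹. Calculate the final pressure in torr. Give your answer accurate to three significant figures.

P₂ ≈ 547 torr

From PV = nRT: V₁ = nRT₁/P₁ = 14.18 L.
Isothermal, so P V is constant: T₂ = T₁; P₂ = P₁·(V₁/V₂) = 547.2 torr.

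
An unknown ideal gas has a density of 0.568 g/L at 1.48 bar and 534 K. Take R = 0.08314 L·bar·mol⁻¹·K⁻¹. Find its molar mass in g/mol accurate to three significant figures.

M ≈ 17.0 g/mol

ρ = PM/(RT) ⇒ M = ρRT/P = (0.568 × 0.08314 × 534.0) / 1.48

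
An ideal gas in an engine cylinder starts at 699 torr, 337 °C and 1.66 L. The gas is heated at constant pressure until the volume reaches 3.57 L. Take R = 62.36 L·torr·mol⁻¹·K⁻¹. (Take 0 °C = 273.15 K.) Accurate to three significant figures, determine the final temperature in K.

Convert: T₁ = 610.1 K.
P constant ⇒ V ∝ T: P₂ = P₁; T₂ = T₁·(V₂/V₁) = 1312 K.

T₂ ≈ 1.31e+03 K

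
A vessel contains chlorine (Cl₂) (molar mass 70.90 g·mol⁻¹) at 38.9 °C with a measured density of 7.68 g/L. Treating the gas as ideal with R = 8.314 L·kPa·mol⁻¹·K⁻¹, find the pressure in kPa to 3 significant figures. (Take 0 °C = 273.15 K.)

ρ = PM/(RT) ⇒ P = ρRT/M = (7.68 × 8.314 × 312.0) / 70.90

P ≈ 281 kPa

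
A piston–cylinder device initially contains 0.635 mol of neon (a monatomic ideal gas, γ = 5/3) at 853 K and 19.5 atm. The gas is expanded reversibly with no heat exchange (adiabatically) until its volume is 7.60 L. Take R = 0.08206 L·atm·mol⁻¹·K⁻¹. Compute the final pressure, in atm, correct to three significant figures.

From PV = nRT: V₁ = nRT₁/P₁ = 2.279 L.
Reversible adiabatic, γ = 5/3: T₂ = T₁·(V₁/V₂)^(γ−1) = 382.2 K; P₂ = P₁·(V₁/V₂)^γ = 2.620 atm.

P₂ ≈ 2.62 atm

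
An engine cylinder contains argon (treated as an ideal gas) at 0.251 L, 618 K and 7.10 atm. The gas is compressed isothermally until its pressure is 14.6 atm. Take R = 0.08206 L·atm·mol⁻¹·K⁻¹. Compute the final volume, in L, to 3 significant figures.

T constant ⇒ Boyle's law P V = const: T₂ = T₁; V₂ = V₁·(P₁/P₂) = 0.1221 L.

V₂ ≈ 0.122 L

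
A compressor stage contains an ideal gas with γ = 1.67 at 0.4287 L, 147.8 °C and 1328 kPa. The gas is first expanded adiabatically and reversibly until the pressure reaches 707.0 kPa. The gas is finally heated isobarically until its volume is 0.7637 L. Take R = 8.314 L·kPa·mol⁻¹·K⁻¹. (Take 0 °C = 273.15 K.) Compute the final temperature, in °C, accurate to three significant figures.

T₃ ≈ 126 °C

Convert: T₁ = 420.9 K.
Reversible adiabatic, γ = 1.67: T₂ = T₁·(P₂/P₁)^((γ−1)/γ) = 326.9 K; V₂ = V₁·(P₁/P₂)^(1/γ) = 0.6253 L.
P constant ⇒ V ∝ T: P₃ = P₂; T₃ = T₂·(V₃/V₂) = 399.2 K.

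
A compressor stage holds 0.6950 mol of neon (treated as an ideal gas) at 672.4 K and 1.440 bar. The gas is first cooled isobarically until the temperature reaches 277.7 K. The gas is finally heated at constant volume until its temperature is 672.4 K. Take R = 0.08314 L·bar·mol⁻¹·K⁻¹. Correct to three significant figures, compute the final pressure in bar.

From PV = nRT: V₁ = nRT₁/P₁ = 26.98 L.
Isobaric, so V/T is constant: P₂ = P₁; V₂ = V₁·(T₂/T₁) = 11.14 L.
Isochoric, so P/T is constant: V₃ = V₂; P₃ = P₂·(T₃/T₂) = 3.487 bar.

P₃ ≈ 3.49 bar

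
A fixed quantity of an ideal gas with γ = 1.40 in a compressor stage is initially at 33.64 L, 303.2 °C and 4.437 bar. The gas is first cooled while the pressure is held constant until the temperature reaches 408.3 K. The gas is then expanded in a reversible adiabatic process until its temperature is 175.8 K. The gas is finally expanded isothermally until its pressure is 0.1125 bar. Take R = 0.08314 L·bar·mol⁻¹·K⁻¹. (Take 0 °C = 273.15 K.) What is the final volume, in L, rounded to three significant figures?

Convert: T₁ = 576.3 K.
Isobaric, so V/T is constant: P₂ = P₁; V₂ = V₁·(T₂/T₁) = 23.83 L.
Adiabatic (γ = 1.40), T V^(γ−1) and P V^γ constant: P₃ = P₂·(T₃/T₂)^(γ/(γ−1)) = 0.2324 bar; V₃ = V₂·(T₂/T₃)^(1/(γ−1)) = 195.9 L.
Isothermal, so P V is constant: T₄ = T₃; V₄ = V₃·(P₃/P₄) = 404.7 L.

V₄ ≈ 405 L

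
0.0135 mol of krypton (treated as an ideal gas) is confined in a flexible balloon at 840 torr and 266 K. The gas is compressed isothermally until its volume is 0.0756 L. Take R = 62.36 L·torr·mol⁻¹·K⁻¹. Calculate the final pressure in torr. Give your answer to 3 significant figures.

P₂ ≈ 2.96e+03 torr

From PV = nRT: V₁ = nRT₁/P₁ = 0.2666 L.
Isothermal, so P V is constant: T₂ = T₁; P₂ = P₁·(V₁/V₂) = 2962 torr.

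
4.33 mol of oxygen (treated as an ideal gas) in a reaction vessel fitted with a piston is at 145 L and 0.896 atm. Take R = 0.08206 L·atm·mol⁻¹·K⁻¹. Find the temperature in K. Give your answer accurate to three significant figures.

PV = nRT ⇒ T = PV/(nR) = (0.896 × 145) / (4.33 × 0.08206)

T ≈ 366 K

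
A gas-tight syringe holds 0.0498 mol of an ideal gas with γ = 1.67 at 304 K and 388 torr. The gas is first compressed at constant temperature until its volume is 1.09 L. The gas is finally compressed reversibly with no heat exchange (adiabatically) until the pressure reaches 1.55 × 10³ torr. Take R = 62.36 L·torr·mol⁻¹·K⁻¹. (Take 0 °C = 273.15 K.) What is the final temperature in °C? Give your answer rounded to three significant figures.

T₃ ≈ 111 °C

From PV = nRT: V₁ = nRT₁/P₁ = 2.433 L.
T constant ⇒ Boyle's law P V = const: T₂ = T₁; P₂ = P₁·(V₁/V₂) = 866.1 torr.
Adiabatic (γ = 1.67), T V^(γ−1) and P V^γ constant: T₃ = T₂·(P₃/P₂)^((γ−1)/γ) = 384.0 K; V₃ = V₂·(P₂/P₃)^(1/γ) = 0.7693 L.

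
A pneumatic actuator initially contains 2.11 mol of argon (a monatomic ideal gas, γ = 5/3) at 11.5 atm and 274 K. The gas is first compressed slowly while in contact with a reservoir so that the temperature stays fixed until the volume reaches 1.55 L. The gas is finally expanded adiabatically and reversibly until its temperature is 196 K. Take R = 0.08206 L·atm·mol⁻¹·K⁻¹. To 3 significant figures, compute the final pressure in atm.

P₃ ≈ 13.2 atm

From PV = nRT: V₁ = nRT₁/P₁ = 4.125 L.
T constant ⇒ Boyle's law P V = const: T₂ = T₁; P₂ = P₁·(V₁/V₂) = 30.61 atm.
Reversible adiabatic, γ = 5/3: P₃ = P₂·(T₃/T₂)^(γ/(γ−1)) = 13.25 atm; V₃ = V₂·(T₂/T₃)^(1/(γ−1)) = 2.562 L.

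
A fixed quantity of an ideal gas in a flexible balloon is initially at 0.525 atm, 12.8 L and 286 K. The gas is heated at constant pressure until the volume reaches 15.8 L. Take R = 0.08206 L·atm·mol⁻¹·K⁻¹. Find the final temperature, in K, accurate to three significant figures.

P constant ⇒ V ∝ T: P₂ = P₁; T₂ = T₁·(V₂/V₁) = 353.0 K.

T₂ ≈ 353 K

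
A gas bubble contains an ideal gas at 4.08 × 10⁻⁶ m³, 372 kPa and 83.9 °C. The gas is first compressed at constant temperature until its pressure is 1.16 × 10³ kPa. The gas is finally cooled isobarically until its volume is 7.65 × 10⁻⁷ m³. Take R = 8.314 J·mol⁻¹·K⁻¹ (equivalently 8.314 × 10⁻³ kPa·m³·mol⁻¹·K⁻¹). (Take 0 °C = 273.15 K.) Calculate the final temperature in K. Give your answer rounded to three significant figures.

T₃ ≈ 209 K

Convert: T₁ = 357.0 K.
T constant ⇒ Boyle's law P V = const: T₂ = T₁; V₂ = V₁·(P₁/P₂) = 1.308e-06 m³.
P constant ⇒ V ∝ T: P₃ = P₂; T₃ = T₂·(V₃/V₂) = 208.8 K.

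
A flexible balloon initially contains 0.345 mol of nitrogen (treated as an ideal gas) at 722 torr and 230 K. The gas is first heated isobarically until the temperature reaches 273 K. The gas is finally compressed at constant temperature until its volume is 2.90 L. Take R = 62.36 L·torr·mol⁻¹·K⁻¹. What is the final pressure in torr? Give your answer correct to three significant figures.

From PV = nRT: V₁ = nRT₁/P₁ = 6.854 L.
P constant ⇒ V ∝ T: P₂ = P₁; V₂ = V₁·(T₂/T₁) = 8.135 L.
Isothermal, so P V is constant: T₃ = T₂; P₃ = P₂·(V₂/V₃) = 2025 torr.

P₃ ≈ 2.03e+03 torr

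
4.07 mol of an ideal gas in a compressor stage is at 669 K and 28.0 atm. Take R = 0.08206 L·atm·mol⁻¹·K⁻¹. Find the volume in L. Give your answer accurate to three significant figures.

PV = nRT ⇒ V = nRT/P = (4.07 × 0.08206 × 669) / 28.0

V ≈ 7.98 L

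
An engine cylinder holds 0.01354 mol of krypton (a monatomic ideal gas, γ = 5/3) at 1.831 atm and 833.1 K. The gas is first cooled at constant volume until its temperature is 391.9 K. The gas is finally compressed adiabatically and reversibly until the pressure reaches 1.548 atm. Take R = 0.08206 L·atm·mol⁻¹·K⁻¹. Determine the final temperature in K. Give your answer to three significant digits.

From PV = nRT: V₁ = nRT₁/P₁ = 0.5055 L.
Isochoric, so P/T is constant: V₂ = V₁; P₂ = P₁·(T₂/T₁) = 0.8613 atm.
Reversible adiabatic, γ = 5/3: T₃ = T₂·(P₃/P₂)^((γ−1)/γ) = 495.5 K; V₃ = V₂·(P₂/P₃)^(1/γ) = 0.3556 L.

T₃ ≈ 495 K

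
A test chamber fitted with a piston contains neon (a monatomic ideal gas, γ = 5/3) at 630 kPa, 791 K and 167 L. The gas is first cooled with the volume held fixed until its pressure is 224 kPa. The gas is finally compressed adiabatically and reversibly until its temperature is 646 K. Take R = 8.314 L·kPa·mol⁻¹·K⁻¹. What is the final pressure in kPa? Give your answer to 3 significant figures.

P₃ ≈ 1.79e+03 kPa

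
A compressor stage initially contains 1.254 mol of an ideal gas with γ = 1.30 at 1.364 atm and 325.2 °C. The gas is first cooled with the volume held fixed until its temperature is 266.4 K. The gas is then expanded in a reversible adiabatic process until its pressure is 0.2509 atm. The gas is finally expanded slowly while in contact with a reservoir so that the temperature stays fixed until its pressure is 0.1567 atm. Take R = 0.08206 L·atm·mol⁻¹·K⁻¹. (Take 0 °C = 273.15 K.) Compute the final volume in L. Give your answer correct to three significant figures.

Convert: T₁ = 598.3 K.
From PV = nRT: V₁ = nRT₁/P₁ = 45.14 L.
Isochoric, so P/T is constant: V₂ = V₁; P₂ = P₁·(T₂/T₁) = 0.6073 atm.
Reversible adiabatic, γ = 1.30: T₃ = T₂·(P₃/P₂)^((γ−1)/γ) = 217.2 K; V₃ = V₂·(P₂/P₃)^(1/γ) = 89.10 L.
Isothermal, so P V is constant: T₄ = T₃; V₄ = V₃·(P₃/P₄) = 142.7 L.

V₄ ≈ 143 L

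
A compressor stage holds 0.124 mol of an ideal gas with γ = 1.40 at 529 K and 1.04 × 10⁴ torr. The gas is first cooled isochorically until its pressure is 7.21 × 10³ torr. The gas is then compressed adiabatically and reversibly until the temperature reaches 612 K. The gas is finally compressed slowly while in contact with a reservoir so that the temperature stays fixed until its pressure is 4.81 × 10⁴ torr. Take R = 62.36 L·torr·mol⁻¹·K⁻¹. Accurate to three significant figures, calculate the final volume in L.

From PV = nRT: V₁ = nRT₁/P₁ = 0.3933 L.
Isochoric, so P/T is constant: V₂ = V₁; T₂ = T₁·(P₂/P₁) = 366.7 K.
Reversible adiabatic, γ = 1.40: P₃ = P₂·(T₃/T₂)^(γ/(γ−1)) = 4.328e+04 torr; V₃ = V₂·(T₂/T₃)^(1/(γ−1)) = 0.1093 L.
Isothermal, so P V is constant: T₄ = T₃; V₄ = V₃·(P₃/P₄) = 0.09839 L.

V₄ ≈ 0.0984 L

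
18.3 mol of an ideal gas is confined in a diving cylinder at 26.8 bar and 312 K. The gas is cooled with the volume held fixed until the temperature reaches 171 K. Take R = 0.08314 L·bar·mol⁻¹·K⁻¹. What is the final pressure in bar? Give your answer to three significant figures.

P₂ ≈ 14.7 bar

From PV = nRT: V₁ = nRT₁/P₁ = 17.71 L.
Isochoric, so P/T is constant: V₂ = V₁; P₂ = P₁·(T₂/T₁) = 14.69 bar.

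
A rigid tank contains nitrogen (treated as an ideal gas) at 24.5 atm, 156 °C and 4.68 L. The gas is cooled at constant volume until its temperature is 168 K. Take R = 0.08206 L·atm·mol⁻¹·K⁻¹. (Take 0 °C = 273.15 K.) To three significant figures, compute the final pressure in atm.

P₂ ≈ 9.59 atm

Convert: T₁ = 429.1 K.
Isochoric, so P/T is constant: V₂ = V₁; P₂ = P₁·(T₂/T₁) = 9.591 atm.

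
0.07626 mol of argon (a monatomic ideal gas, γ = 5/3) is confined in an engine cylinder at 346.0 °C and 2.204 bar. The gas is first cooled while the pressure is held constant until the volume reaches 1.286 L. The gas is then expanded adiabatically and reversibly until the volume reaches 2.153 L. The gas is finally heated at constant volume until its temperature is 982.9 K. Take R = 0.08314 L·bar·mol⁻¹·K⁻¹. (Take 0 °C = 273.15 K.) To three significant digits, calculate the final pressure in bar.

Convert: T₁ = 619.1 K.
From PV = nRT: V₁ = nRT₁/P₁ = 1.781 L.
Isobaric, so V/T is constant: P₂ = P₁; T₂ = T₁·(V₂/V₁) = 447.0 K.
Reversible adiabatic, γ = 5/3: T₃ = T₂·(V₂/V₃)^(γ−1) = 317.1 K; P₃ = P₂·(V₂/V₃)^γ = 0.9337 bar.
V constant ⇒ P ∝ T: V₄ = V₃; P₄ = P₃·(T₄/T₃) = 2.894 bar.

P₄ ≈ 2.89 bar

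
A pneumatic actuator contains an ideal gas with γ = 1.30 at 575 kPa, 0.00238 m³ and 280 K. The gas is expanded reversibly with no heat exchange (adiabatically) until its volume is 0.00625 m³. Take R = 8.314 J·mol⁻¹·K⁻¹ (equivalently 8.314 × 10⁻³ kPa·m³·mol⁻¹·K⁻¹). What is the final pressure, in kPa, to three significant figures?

Adiabatic (γ = 1.30), T V^(γ−1) and P V^γ constant: T₂ = T₁·(V₁/V₂)^(γ−1) = 209.6 K; P₂ = P₁·(V₁/V₂)^γ = 163.9 kPa.

P₂ ≈ 164 kPa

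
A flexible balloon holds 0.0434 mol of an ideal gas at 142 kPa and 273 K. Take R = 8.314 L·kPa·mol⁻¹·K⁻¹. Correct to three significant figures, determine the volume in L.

PV = nRT ⇒ V = nRT/P = (0.0434 × 8.314 × 273) / 142

V ≈ 0.694 L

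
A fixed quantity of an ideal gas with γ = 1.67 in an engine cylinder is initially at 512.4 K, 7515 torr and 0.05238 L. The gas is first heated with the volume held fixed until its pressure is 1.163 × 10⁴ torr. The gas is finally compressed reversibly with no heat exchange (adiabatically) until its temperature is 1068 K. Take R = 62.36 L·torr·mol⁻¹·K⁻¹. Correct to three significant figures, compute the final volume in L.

V₃ ≈ 0.0336 L

Isochoric, so P/T is constant: V₂ = V₁; T₂ = T₁·(P₂/P₁) = 793.0 K.
Reversible adiabatic, γ = 1.67: P₃ = P₂·(T₃/T₂)^(γ/(γ−1)) = 2.443e+04 torr; V₃ = V₂·(T₂/T₃)^(1/(γ−1)) = 0.03359 L.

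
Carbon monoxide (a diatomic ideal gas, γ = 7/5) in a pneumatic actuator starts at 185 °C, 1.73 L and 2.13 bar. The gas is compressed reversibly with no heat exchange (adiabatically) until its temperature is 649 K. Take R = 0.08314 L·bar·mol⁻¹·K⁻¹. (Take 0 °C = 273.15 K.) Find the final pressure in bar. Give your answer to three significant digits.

P₂ ≈ 7.21 bar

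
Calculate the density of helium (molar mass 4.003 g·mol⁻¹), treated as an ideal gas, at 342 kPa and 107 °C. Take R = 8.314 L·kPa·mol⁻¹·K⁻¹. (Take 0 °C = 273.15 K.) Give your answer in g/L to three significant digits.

ρ = PM/(RT) = (342 × 4.003) / (8.314 × 380.1)

ρ ≈ 0.433 g/L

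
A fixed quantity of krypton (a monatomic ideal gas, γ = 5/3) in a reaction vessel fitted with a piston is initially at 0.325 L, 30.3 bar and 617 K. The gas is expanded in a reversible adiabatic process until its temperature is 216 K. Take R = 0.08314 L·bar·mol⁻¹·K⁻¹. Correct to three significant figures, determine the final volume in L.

V₂ ≈ 1.57 L

Reversible adiabatic, γ = 5/3: P₂ = P₁·(T₂/T₁)^(γ/(γ−1)) = 2.197 bar; V₂ = V₁·(T₁/T₂)^(1/(γ−1)) = 1.569 L.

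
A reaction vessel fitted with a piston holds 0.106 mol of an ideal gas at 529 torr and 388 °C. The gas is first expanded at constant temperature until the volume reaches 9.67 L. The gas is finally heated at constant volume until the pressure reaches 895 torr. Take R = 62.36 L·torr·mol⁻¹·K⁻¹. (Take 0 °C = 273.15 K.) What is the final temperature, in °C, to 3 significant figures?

T₃ ≈ 1.04e+03 °C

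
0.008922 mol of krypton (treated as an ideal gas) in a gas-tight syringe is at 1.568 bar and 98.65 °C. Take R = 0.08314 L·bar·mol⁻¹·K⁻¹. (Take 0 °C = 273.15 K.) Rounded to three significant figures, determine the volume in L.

V ≈ 0.176 L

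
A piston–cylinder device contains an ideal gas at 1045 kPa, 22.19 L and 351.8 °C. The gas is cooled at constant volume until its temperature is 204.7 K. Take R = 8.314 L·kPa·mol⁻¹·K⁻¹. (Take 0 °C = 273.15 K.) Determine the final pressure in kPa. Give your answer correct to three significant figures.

P₂ ≈ 342 kPa

Convert: T₁ = 625.0 K.
V constant ⇒ P ∝ T: V₂ = V₁; P₂ = P₁·(T₂/T₁) = 342.3 kPa.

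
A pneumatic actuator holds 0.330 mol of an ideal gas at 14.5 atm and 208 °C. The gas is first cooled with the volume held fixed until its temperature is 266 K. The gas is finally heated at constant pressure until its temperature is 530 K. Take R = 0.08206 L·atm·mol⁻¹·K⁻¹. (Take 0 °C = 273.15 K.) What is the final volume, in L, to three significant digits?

V₃ ≈ 1.79 L

Convert: T₁ = 481.1 K.
From PV = nRT: V₁ = nRT₁/P₁ = 0.8986 L.
Isochoric, so P/T is constant: V₂ = V₁; P₂ = P₁·(T₂/T₁) = 8.016 atm.
Isobaric, so V/T is constant: P₃ = P₂; V₃ = V₂·(T₃/T₂) = 1.790 L.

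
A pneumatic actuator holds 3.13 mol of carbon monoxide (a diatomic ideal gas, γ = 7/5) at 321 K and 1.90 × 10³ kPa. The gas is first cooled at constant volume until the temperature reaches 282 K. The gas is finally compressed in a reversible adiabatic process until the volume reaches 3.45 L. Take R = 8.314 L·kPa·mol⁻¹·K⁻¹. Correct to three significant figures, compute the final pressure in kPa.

P₃ ≈ 2.34e+03 kPa

From PV = nRT: V₁ = nRT₁/P₁ = 4.396 L.
V constant ⇒ P ∝ T: V₂ = V₁; P₂ = P₁·(T₂/T₁) = 1669 kPa.
Reversible adiabatic, γ = 7/5: T₃ = T₂·(V₂/V₃)^(γ−1) = 310.7 K; P₃ = P₂·(V₂/V₃)^γ = 2344 kPa.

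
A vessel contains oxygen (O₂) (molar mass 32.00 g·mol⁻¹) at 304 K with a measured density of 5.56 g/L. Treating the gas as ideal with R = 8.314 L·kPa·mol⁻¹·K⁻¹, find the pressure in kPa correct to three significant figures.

P ≈ 439 kPa

ρ = PM/(RT) ⇒ P = ρRT/M = (5.56 × 8.314 × 304.0) / 32.00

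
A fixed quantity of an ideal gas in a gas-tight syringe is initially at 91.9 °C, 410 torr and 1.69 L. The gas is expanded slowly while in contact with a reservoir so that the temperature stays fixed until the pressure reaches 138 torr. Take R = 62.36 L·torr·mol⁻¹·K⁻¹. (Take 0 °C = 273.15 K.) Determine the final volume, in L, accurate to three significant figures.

V₂ ≈ 5.02 L

Convert: T₁ = 365.0 K.
Isothermal, so P V is constant: T₂ = T₁; V₂ = V₁·(P₁/P₂) = 5.021 L.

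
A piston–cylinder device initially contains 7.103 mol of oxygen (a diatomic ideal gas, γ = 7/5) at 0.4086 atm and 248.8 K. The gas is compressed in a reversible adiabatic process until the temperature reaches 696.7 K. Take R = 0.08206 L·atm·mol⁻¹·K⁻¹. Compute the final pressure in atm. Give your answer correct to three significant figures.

P₂ ≈ 15.0 atm

From PV = nRT: V₁ = nRT₁/P₁ = 354.9 L.
Adiabatic (γ = 7/5), T V^(γ−1) and P V^γ constant: P₂ = P₁·(T₂/T₁)^(γ/(γ−1)) = 15.01 atm; V₂ = V₁·(T₁/T₂)^(1/(γ−1)) = 27.05 L.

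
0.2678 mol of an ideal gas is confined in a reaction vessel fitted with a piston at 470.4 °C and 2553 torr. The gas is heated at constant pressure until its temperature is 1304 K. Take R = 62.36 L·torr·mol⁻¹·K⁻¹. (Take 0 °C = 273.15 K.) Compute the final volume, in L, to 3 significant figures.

V₂ ≈ 8.53 L

Convert: T₁ = 743.5 K.
From PV = nRT: V₁ = nRT₁/P₁ = 4.864 L.
P constant ⇒ V ∝ T: P₂ = P₁; V₂ = V₁·(T₂/T₁) = 8.530 L.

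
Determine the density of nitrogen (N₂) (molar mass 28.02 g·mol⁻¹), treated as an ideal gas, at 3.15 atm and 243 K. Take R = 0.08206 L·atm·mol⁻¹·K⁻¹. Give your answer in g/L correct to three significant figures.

ρ = PM/(RT) = (3.15 × 28.02) / (0.08206 × 243.0)

ρ ≈ 4.43 g/L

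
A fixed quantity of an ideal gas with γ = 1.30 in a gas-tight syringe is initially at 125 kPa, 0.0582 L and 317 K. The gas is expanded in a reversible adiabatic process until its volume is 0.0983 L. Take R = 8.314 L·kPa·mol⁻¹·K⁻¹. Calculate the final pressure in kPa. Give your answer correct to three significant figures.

P₂ ≈ 63.2 kPa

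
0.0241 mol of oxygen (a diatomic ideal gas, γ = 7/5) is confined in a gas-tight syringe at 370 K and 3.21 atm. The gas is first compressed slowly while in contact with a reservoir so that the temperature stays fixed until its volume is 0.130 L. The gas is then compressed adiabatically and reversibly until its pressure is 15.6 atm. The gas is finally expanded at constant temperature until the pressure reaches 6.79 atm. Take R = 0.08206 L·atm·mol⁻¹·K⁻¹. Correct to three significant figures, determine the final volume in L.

V₄ ≈ 0.144 L

From PV = nRT: V₁ = nRT₁/P₁ = 0.2280 L.
Isothermal, so P V is constant: T₂ = T₁; P₂ = P₁·(V₁/V₂) = 5.629 atm.
Adiabatic (γ = 7/5), T V^(γ−1) and P V^γ constant: T₃ = T₂·(P₃/P₂)^((γ−1)/γ) = 495.1 K; V₃ = V₂·(P₂/P₃)^(1/γ) = 0.06276 L.
Isothermal, so P V is constant: T₄ = T₃; V₄ = V₃·(P₃/P₄) = 0.1442 L.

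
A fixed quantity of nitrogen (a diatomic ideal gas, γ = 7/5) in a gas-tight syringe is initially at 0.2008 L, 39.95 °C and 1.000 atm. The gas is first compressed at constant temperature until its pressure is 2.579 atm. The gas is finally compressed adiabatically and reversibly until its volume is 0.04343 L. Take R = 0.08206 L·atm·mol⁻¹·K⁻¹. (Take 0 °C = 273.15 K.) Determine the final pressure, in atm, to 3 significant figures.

Convert: T₁ = 313.1 K.
T constant ⇒ Boyle's law P V = const: T₂ = T₁; V₂ = V₁·(P₁/P₂) = 0.07786 L.
Adiabatic (γ = 7/5), T V^(γ−1) and P V^γ constant: T₃ = T₂·(V₂/V₃)^(γ−1) = 395.5 K; P₃ = P₂·(V₂/V₃)^γ = 5.840 atm.

P₃ ≈ 5.84 atm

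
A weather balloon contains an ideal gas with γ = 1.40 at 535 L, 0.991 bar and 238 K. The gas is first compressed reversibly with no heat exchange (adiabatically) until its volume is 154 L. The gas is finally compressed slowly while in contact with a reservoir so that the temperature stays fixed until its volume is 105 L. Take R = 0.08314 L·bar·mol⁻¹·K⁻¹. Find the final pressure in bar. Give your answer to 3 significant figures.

Adiabatic (γ = 1.40), T V^(γ−1) and P V^γ constant: T₂ = T₁·(V₁/V₂)^(γ−1) = 391.7 K; P₂ = P₁·(V₁/V₂)^γ = 5.666 bar.
T constant ⇒ Boyle's law P V = const: T₃ = T₂; P₃ = P₂·(V₂/V₃) = 8.309 bar.

P₃ ≈ 8.31 bar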